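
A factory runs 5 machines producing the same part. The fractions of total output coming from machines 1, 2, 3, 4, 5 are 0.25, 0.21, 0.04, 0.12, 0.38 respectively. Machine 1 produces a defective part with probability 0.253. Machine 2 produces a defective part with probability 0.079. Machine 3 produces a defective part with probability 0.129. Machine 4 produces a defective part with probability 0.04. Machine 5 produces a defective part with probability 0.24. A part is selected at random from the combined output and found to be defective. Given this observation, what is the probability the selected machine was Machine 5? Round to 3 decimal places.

Posterior probability ≈ 0.504

P(defective|M1) = 0.253; P(defective|M2) = 0.079; P(defective|M3) = 0.129; P(defective|M4) = 0.04; P(defective|M5) = 0.24.
Prior × likelihood for each source: 0.25·0.253=0.06325, 0.21·0.079=0.01659, 0.04·0.129=0.005160, 0.12·0.04=0.004800, 0.38·0.24=0.09120. Summing gives P(defective) = 0.18100.
P(Machine 5 | defective) = 0.09120 / 0.18100 = 0.504.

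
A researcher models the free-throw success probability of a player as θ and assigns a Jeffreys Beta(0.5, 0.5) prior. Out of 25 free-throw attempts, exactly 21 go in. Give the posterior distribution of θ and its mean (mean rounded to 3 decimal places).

Posterior: Beta(21.5, 4.5); mean ≈ 0.827

The binomial likelihood is conjugate to the Beta prior: with 21 successes and 4 failures, the posterior is Beta(0.5+21, 0.5+4) = Beta(21.5, 4.5).
E[θ | data] = 21.5/(21.5+4.5) = 0.827.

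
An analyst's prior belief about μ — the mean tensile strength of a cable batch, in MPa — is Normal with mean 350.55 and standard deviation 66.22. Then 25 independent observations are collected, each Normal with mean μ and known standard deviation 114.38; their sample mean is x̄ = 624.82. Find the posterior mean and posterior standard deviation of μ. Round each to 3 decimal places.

Posterior mean ≈ 595.579; posterior SD ≈ 21.622

Prior precision 1/τ₀² = 1/66.22² = 0.00022805; data precision n/σ² = 25/114.38² = 0.00191091.
Posterior precision = 0.00022805 + 0.00191091 = 0.00213895, giving posterior SD = 1/√0.00213895 = 21.622.
Posterior mean = (0.00022805·350.55 + 0.00191091·624.82) / 0.00213895 = 595.579.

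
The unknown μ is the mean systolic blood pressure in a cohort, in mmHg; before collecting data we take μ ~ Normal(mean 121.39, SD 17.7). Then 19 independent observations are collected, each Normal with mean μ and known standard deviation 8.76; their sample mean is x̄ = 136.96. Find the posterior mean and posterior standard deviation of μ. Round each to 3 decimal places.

Posterior mean ≈ 136.762; posterior SD ≈ 1.997

With known σ, the Normal prior is conjugate. Weight on the data is w = (n/σ²)/(n/σ² + 1/τ₀²) = 0.247597/(0.247597+0.00319193) = 0.98727.
Posterior mean = w·x̄ + (1−w)·μ₀ = 0.98727·136.96 + 0.012728·121.39 = 136.762. Posterior variance = 1/(0.247597+0.00319193) = 3.98742, so SD = 1.997.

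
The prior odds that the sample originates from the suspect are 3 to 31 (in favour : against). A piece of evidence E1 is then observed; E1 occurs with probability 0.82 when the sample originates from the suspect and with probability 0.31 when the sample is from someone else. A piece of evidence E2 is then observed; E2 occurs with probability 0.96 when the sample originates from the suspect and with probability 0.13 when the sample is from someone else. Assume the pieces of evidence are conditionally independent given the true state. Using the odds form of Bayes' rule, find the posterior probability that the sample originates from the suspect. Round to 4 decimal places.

Posterior probability ≈ 0.6540

Prior odds = 3/31 = 0.096774.
Likelihood ratio for E1 = 0.82/0.31 = 2.6452.
Likelihood ratio for E2 = 0.96/0.13 = 7.3846.
Posterior odds = prior odds × LR₁ × LR₂ = 1.8903.
Posterior probability = odds/(1+odds) = 1.8903/2.8903 = 0.6540.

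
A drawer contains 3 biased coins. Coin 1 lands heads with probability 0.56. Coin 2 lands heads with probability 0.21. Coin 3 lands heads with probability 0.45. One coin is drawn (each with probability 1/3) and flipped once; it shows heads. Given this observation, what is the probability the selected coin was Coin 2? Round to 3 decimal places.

Posterior probability ≈ 0.172

Tabulate prior·likelihood by source: [1] prior 0.333333, lik 0.56, product 0.1867; [2] prior 0.333333, lik 0.21, product 0.07000; [3] prior 0.333333, lik 0.45, product 0.1500.
Normalizing constant = 0.40667; the posterior for Coin 2 is its product over the sum, 0.07000/0.40667 = 0.172.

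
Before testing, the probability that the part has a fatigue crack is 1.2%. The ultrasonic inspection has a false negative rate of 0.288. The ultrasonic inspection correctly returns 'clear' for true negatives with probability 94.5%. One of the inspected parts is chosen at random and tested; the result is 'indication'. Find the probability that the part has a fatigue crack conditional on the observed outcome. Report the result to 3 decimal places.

Write H for 'the part has a fatigue crack'. Prior odds H:¬H = 0.012/0.988 = 0.012146. For the 'indication' outcome, the likelihood ratio is 0.712/0.055 = 12.945.
Posterior odds = 0.012146 × 12.945 = 0.15723, so P(H|E) = 0.15723/(1+0.15723) = 0.136.

P(H | E) ≈ 0.136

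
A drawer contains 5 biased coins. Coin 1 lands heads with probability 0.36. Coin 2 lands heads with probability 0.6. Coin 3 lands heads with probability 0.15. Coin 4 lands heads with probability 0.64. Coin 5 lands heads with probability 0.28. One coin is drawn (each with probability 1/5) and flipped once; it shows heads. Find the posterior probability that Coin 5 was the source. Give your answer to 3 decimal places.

Tabulate prior·likelihood by source: [1] prior 0.2, lik 0.36, product 0.07200; [2] prior 0.2, lik 0.6, product 0.1200; [3] prior 0.2, lik 0.15, product 0.03000; [4] prior 0.2, lik 0.64, product 0.1280; [5] prior 0.2, lik 0.28, product 0.05600.
Normalizing constant = 0.40600; the posterior for Coin 5 is its product over the sum, 0.05600/0.40600 = 0.138.

Posterior probability ≈ 0.138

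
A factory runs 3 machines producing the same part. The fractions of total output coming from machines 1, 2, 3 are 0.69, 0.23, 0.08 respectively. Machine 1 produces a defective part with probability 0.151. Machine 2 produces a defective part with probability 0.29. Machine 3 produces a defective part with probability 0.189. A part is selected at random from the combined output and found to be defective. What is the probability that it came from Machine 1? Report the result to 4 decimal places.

P(defective|M1) = 0.151; P(defective|M2) = 0.29; P(defective|M3) = 0.189.
Prior × likelihood for each source: 0.69·0.151=0.1042, 0.23·0.29=0.06670, 0.08·0.189=0.01512. Summing gives P(defective) = 0.18601.
P(Machine 1 | defective) = 0.1042 / 0.18601 = 0.5601.

Posterior probability ≈ 0.5601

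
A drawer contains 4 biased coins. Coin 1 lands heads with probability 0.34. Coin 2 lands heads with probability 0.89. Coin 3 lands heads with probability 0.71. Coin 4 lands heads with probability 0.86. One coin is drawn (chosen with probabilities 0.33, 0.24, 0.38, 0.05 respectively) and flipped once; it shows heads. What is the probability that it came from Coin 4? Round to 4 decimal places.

Posterior probability ≈ 0.0673

P(heads|C1) = 0.34; P(heads|C2) = 0.89; P(heads|C3) = 0.71; P(heads|C4) = 0.86.
Prior × likelihood for each source: 0.33·0.34=0.1122, 0.24·0.89=0.2136, 0.38·0.71=0.2698, 0.05·0.86=0.04300. Summing gives P(heads) = 0.63860.
P(Coin 4 | heads) = 0.04300 / 0.63860 = 0.0673.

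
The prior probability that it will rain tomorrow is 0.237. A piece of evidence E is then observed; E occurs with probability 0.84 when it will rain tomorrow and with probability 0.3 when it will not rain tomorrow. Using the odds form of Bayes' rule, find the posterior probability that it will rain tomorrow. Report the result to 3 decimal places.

Prior odds = 0.237/(1−0.237) = 0.31062.
Likelihood ratio for E = 0.84/0.3 = 2.8000.
Posterior odds = prior odds × LR = 0.86972.
Posterior probability = odds/(1+odds) = 0.86972/1.8697 = 0.465.

Posterior probability ≈ 0.465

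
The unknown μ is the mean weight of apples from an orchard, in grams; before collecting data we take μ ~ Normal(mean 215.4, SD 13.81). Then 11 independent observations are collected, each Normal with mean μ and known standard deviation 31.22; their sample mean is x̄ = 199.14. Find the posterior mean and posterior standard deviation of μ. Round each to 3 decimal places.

With known σ, the Normal prior is conjugate. Weight on the data is w = (n/σ²)/(n/σ² + 1/τ₀²) = 0.0112857/(0.0112857+0.00524340) = 0.68278.
Posterior mean = w·x̄ + (1−w)·μ₀ = 0.68278·199.14 + 0.31722·215.4 = 204.298. Posterior variance = 1/(0.0112857+0.00524340) = 60.4995, so SD = 7.778.

Posterior mean ≈ 204.298; posterior SD ≈ 7.778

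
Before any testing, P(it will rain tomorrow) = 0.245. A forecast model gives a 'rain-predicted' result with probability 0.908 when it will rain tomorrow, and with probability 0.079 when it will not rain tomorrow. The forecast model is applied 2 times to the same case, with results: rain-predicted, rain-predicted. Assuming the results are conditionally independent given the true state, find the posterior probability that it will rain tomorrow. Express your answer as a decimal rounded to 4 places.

Posterior P(H) ≈ 0.9772

Let H be the event that it will rain tomorrow; start with P(H) = 0.245. P('rain-predicted'|H) = 0.908, P('rain-predicted'|¬H) = 0.079.
Update on result 1 ('rain-predicted'): P(H) ← 0.908·0.2450 / (0.908·0.2450 + 0.079·0.7550) = 0.22246/0.28210 = 0.7886.
Update on result 2 ('rain-predicted'): P(H) ← 0.908·0.7886 / (0.908·0.7886 + 0.079·0.2114) = 0.71602/0.73273 = 0.9772.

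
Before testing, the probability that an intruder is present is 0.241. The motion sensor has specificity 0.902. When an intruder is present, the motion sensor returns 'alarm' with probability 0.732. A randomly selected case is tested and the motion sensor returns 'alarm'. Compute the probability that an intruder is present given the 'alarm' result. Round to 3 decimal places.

P(H | E) ≈ 0.703

Write H for 'an intruder is present'. Prior odds H:¬H = 0.241/0.759 = 0.31752. For the 'alarm' outcome, the likelihood ratio is 0.732/0.098 = 7.4694.
Posterior odds = 0.31752 × 7.4694 = 2.3717, so P(H|E) = 2.3717/(1+2.3717) = 0.703.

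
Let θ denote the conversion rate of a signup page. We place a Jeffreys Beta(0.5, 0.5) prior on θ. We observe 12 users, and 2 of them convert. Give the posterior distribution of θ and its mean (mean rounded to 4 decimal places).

Posterior: Beta(2.5, 10.5); mean ≈ 0.1923

Observing 2 successes and 10 failures updates Beta(0.5, 0.5) by adding the success and failure counts to the two shape parameters: α = 0.5+2 = 2.5, β = 0.5+10 = 10.5.
Posterior mean = α/(α+β) = 2.5/13 = 0.1923.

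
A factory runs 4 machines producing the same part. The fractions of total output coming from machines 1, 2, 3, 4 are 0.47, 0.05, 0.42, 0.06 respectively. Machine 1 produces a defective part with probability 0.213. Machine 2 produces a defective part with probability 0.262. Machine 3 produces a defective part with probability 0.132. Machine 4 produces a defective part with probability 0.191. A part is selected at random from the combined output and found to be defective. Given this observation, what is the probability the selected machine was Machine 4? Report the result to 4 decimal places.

P(defective|M1) = 0.213; P(defective|M2) = 0.262; P(defective|M3) = 0.132; P(defective|M4) = 0.191.
Prior × likelihood for each source: 0.47·0.213=0.1001, 0.05·0.262=0.01310, 0.42·0.132=0.05544, 0.06·0.191=0.01146. Summing gives P(defective) = 0.18011.
P(Machine 4 | defective) = 0.01146 / 0.18011 = 0.0636.

Posterior probability ≈ 0.0636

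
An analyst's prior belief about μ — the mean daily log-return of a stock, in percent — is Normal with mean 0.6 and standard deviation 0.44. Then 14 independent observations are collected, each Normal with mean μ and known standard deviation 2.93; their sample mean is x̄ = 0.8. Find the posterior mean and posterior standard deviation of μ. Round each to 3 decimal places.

Posterior mean ≈ 0.648; posterior SD ≈ 0.384

With known σ, the Normal prior is conjugate. Weight on the data is w = (n/σ²)/(n/σ² + 1/τ₀²) = 1.63077/(1.63077+5.16529) = 0.23996.
Posterior mean = w·x̄ + (1−w)·μ₀ = 0.23996·0.8 + 0.76004·0.6 = 0.648. Posterior variance = 1/(1.63077+5.16529) = 0.147144, so SD = 0.384.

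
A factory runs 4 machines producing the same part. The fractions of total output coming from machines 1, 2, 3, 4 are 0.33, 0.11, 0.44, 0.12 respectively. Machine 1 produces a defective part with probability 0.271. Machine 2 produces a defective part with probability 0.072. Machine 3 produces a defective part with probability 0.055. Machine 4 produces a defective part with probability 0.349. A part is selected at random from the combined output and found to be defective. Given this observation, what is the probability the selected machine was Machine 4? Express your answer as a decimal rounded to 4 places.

Tabulate prior·likelihood by source: [1] prior 0.33, lik 0.271, product 0.08943; [2] prior 0.11, lik 0.072, product 0.007920; [3] prior 0.44, lik 0.055, product 0.02420; [4] prior 0.12, lik 0.349, product 0.04188.
Normalizing constant = 0.16343; the posterior for Machine 4 is its product over the sum, 0.04188/0.16343 = 0.2563.

Posterior probability ≈ 0.2563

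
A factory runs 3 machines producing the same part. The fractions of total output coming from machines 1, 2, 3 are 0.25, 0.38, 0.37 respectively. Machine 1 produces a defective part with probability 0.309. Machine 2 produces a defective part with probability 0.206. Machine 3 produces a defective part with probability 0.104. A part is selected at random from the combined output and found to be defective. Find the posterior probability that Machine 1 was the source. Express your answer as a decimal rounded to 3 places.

Posterior probability ≈ 0.398

P(defective|M1) = 0.309; P(defective|M2) = 0.206; P(defective|M3) = 0.104.
Prior × likelihood for each source: 0.25·0.309=0.07725, 0.38·0.206=0.07828, 0.37·0.104=0.03848. Summing gives P(defective) = 0.19401.
P(Machine 1 | defective) = 0.07725 / 0.19401 = 0.398.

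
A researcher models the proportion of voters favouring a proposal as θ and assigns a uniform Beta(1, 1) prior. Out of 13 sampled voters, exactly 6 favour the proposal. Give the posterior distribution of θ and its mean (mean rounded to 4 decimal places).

Observing 6 successes and 7 failures updates Beta(1, 1) by adding the success and failure counts to the two shape parameters: α = 1+6 = 7, β = 1+7 = 8.
E[θ | data] = 7/(7+8) = 0.4667.

Posterior: Beta(7, 8); mean ≈ 0.4667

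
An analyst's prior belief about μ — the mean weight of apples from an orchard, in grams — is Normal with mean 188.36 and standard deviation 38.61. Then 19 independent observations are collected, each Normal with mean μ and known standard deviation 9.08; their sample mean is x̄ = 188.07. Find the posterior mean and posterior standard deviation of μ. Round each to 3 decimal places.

Posterior mean ≈ 188.071; posterior SD ≈ 2.080

Prior precision 1/τ₀² = 1/38.61² = 0.00067081; data precision n/σ² = 19/9.08² = 0.230453.
Posterior precision = 0.00067081 + 0.230453 = 0.231124, giving posterior SD = 1/√0.231124 = 2.080.
Posterior mean = (0.00067081·188.36 + 0.230453·188.07) / 0.231124 = 188.071.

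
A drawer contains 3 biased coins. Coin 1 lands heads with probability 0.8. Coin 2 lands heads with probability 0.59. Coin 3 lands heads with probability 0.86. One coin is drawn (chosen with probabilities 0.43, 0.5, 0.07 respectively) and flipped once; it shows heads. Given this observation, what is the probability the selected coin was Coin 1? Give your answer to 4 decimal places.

P(heads|C1) = 0.8; P(heads|C2) = 0.59; P(heads|C3) = 0.86.
Prior × likelihood for each source: 0.43·0.8=0.3440, 0.5·0.59=0.2950, 0.07·0.86=0.06020. Summing gives P(heads) = 0.69920.
P(Coin 1 | heads) = 0.3440 / 0.69920 = 0.4920.

Posterior probability ≈ 0.4920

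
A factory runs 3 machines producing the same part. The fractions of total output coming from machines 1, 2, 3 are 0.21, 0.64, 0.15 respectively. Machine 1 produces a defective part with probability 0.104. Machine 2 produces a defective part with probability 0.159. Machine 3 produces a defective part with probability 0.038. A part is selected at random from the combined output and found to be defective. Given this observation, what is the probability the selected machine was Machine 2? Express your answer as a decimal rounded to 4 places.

Posterior probability ≈ 0.7870

P(defective|M1) = 0.104; P(defective|M2) = 0.159; P(defective|M3) = 0.038.
Prior × likelihood for each source: 0.21·0.104=0.02184, 0.64·0.159=0.1018, 0.15·0.038=0.005700. Summing gives P(defective) = 0.12930.
P(Machine 2 | defective) = 0.1018 / 0.12930 = 0.7870.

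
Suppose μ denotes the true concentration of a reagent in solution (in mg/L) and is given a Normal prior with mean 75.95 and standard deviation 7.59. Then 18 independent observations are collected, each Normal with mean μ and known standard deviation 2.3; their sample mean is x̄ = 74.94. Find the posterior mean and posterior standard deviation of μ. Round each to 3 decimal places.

Posterior mean ≈ 74.945; posterior SD ≈ 0.541

Prior precision 1/τ₀² = 1/7.59² = 0.0173587; data precision n/σ² = 18/2.3² = 3.40265.
Posterior precision = 0.0173587 + 3.40265 = 3.42001, giving posterior SD = 1/√3.42001 = 0.541.
Posterior mean = (0.0173587·75.95 + 3.40265·74.94) / 3.42001 = 74.945.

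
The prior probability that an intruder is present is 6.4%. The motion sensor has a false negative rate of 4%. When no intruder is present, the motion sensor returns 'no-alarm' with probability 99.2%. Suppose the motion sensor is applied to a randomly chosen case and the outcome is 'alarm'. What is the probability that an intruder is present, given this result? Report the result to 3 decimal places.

Write H for 'an intruder is present'. Prior odds H:¬H = 0.064/0.936 = 0.068376. For the 'alarm' outcome, the likelihood ratio is 0.96/0.008 = 120.00.
Posterior odds = 0.068376 × 120.00 = 8.2051, so P(H|E) = 8.2051/(1+8.2051) = 0.891.

P(H | E) ≈ 0.891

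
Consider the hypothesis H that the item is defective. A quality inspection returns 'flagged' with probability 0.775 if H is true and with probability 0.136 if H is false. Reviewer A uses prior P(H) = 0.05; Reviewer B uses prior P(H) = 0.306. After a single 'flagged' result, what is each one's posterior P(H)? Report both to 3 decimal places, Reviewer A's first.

Reviewer A: 0.231; Reviewer B: 0.715

The likelihood ratio for a 'flagged' result is 0.775/0.136 = 5.6985.
Reviewer A: prior odds 0.05/0.95 = 0.052632; posterior odds 0.29992; posterior probability 0.231.
Reviewer B: prior odds 0.306/0.694 = 0.44092; posterior odds 2.5126; posterior probability 0.715.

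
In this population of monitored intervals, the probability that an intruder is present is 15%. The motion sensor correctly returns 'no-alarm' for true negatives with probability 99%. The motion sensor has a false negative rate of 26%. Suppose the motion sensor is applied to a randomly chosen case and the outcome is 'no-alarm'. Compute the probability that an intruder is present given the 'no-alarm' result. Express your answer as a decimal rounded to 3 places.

Let H be the event that an intruder is present. P(H) = 0.15, so P(¬H) = 0.85. With E the 'no-alarm' result, P(E|H) = 0.26 and P(E|¬H) = 0.99.
P(E) = 0.26·0.15 + 0.99·0.85 = 0.039000 + 0.84150 = 0.88050.
By Bayes' theorem, P(H|E) = 0.039000 / 0.88050 = 0.044.

P(H | E) ≈ 0.044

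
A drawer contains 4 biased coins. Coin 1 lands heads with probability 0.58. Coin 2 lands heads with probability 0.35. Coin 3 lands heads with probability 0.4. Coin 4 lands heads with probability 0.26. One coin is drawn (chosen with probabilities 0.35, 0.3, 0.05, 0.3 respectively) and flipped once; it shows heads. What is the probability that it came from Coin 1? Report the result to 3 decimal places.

P(heads|C1) = 0.58; P(heads|C2) = 0.35; P(heads|C3) = 0.4; P(heads|C4) = 0.26.
Prior × likelihood for each source: 0.35·0.58=0.2030, 0.3·0.35=0.1050, 0.05·0.4=0.02000, 0.3·0.26=0.07800. Summing gives P(heads) = 0.40600.
P(Coin 1 | heads) = 0.2030 / 0.40600 = 0.500.

Posterior probability ≈ 0.500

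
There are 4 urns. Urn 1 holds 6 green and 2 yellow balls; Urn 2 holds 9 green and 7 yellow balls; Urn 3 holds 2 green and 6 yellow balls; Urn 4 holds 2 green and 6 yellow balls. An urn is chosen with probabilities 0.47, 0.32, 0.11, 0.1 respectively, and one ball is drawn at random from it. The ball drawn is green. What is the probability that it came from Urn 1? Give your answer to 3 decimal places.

P(green|Urn 1) = 0.75; P(green|Urn 2) = 0.5625; P(green|Urn 3) = 0.25; P(green|Urn 4) = 0.25.
Prior × likelihood for each source: 0.47·0.75=0.3525, 0.32·0.5625=0.1800, 0.11·0.25=0.02750, 0.1·0.25=0.02500. Summing gives P(green) = 0.58500.
P(Urn 1 | green) = 0.3525 / 0.58500 = 0.603.

Posterior probability ≈ 0.603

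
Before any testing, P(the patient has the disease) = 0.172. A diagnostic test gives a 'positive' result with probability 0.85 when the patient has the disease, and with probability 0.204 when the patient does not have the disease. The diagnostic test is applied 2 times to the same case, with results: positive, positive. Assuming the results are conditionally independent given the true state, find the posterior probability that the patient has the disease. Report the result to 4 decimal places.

Let H be the event that the patient has the disease; start with P(H) = 0.172. P('positive'|H) = 0.85, P('positive'|¬H) = 0.204.
Update on result 1 ('positive'): P(H) ← 0.85·0.1720 / (0.85·0.1720 + 0.204·0.8280) = 0.14620/0.31511 = 0.4640.
Update on result 2 ('positive'): P(H) ← 0.85·0.4640 / (0.85·0.4640 + 0.204·0.5360) = 0.39437/0.50372 = 0.7829.

Posterior P(H) ≈ 0.7829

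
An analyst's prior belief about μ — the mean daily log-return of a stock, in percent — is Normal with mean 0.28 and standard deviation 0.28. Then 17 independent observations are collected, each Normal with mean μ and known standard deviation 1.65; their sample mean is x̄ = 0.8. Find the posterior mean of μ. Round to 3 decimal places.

Posterior mean ≈ 0.451

Prior precision 1/τ₀² = 1/0.28² = 12.7551; data precision n/σ² = 17/1.65² = 6.24426.
Posterior precision = 12.7551 + 6.24426 = 18.9994.
Posterior mean = (12.7551·0.28 + 6.24426·0.8) / 18.9994 = 0.451.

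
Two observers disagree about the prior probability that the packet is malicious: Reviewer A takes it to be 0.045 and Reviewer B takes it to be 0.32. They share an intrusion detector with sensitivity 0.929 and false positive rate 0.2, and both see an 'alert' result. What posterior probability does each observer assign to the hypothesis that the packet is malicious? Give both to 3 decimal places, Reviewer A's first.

Reviewer A: 0.180; Reviewer B: 0.686

The likelihood ratio for an 'alert' result is 0.929/0.2 = 4.6450.
Reviewer A: prior odds 0.045/0.955 = 0.047120; posterior odds 0.21887; posterior probability 0.180.
Reviewer B: prior odds 0.32/0.68 = 0.47059; posterior odds 2.1859; posterior probability 0.686.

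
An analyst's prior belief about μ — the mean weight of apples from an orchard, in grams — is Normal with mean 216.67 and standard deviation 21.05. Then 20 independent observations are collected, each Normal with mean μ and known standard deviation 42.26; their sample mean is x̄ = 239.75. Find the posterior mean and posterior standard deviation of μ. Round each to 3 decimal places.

Posterior mean ≈ 235.879; posterior SD ≈ 8.621

Prior precision 1/τ₀² = 1/21.05² = 0.00225681; data precision n/σ² = 20/42.26² = 0.0111988.
Posterior precision = 0.00225681 + 0.0111988 = 0.0134556, giving posterior SD = 1/√0.0134556 = 8.621.
Posterior mean = (0.00225681·216.67 + 0.0111988·239.75) / 0.0134556 = 235.879.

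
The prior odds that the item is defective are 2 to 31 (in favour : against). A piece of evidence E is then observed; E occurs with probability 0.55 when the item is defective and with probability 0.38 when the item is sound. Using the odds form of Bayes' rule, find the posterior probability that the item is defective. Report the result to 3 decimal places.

Prior odds = 2/31 = 0.064516.
Likelihood ratio for E = 0.55/0.38 = 1.4474.
Posterior odds = prior odds × LR = 0.093379.
Posterior probability = odds/(1+odds) = 0.093379/1.0934 = 0.085.

Posterior probability ≈ 0.085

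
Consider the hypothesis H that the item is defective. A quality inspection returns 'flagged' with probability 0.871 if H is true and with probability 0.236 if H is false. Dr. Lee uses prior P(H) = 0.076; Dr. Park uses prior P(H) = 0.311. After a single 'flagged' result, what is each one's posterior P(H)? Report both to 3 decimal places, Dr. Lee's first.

Dr. Lee: 0.233; Dr. Park: 0.625

P('+'|H) = 0.871, P('+'|¬H) = 0.236.
Dr. Lee: numerator 0.871·0.076 = 0.066196; evidence = 0.066196+0.236·0.924 = 0.28426; posterior = 0.233.
Dr. Park: numerator 0.871·0.311 = 0.27088; evidence = 0.27088+0.236·0.689 = 0.43349; posterior = 0.625.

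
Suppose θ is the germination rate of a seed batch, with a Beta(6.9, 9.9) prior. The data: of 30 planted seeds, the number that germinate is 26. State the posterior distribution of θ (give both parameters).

The binomial likelihood is conjugate to the Beta prior: with 26 successes and 4 failures, the posterior is Beta(6.9+26, 9.9+4) = Beta(32.9, 13.9).

Posterior: Beta(32.9, 13.9)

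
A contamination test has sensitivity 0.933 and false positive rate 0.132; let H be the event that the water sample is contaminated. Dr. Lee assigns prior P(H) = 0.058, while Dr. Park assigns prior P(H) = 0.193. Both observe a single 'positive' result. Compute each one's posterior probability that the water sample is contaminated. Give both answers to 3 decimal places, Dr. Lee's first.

P('+'|H) = 0.933, P('+'|¬H) = 0.132.
Dr. Lee: numerator 0.933·0.058 = 0.054114; evidence = 0.054114+0.132·0.942 = 0.17846; posterior = 0.303.
Dr. Park: numerator 0.933·0.193 = 0.18007; evidence = 0.18007+0.132·0.807 = 0.28659; posterior = 0.628.

Dr. Lee: 0.303; Dr. Park: 0.628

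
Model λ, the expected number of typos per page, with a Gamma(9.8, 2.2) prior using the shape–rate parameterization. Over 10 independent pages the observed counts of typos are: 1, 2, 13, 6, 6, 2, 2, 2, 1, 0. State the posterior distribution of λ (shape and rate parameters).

Posterior: Gamma(shape=44.8, rate=12.2)

The Poisson likelihood adds the total count to the shape and the number of exposure periods to the rate. Here ∑xᵢ = 35 and n = 10, so shape 9.8→44.8 and rate 2.2→12.2.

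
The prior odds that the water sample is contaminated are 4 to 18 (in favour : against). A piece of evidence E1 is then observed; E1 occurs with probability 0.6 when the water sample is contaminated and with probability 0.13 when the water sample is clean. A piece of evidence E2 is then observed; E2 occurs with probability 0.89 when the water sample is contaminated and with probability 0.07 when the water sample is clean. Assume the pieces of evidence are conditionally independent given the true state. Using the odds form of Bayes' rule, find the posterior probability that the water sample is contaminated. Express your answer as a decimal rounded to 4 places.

Posterior probability ≈ 0.9288

Prior odds = 4/18 = 0.22222.
Likelihood ratio for E1 = 0.6/0.13 = 4.6154.
Likelihood ratio for E2 = 0.89/0.07 = 12.714.
Posterior odds = prior odds × LR₁ × LR₂ = 13.040.
Posterior probability = odds/(1+odds) = 13.040/14.040 = 0.9288.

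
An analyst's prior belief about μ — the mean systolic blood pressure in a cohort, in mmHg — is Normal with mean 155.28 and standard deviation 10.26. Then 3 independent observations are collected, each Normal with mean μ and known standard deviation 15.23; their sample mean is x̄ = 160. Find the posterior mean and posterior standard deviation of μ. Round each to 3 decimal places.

With known σ, the Normal prior is conjugate. Weight on the data is w = (n/σ²)/(n/σ² + 1/τ₀²) = 0.0129337/(0.0129337+0.00949960) = 0.57654.
Posterior mean = w·x̄ + (1−w)·μ₀ = 0.57654·160 + 0.42346·155.28 = 158.001. Posterior variance = 1/(0.0129337+0.00949960) = 44.5767, so SD = 6.677.

Posterior mean ≈ 158.001; posterior SD ≈ 6.677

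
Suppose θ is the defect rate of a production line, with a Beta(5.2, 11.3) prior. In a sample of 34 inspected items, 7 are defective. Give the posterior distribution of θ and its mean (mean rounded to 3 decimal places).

Posterior: Beta(12.2, 38.3); mean ≈ 0.242

Observing 7 successes and 27 failures updates Beta(5.2, 11.3) by adding the success and failure counts to the two shape parameters: α = 5.2+7 = 12.2, β = 11.3+27 = 38.3.
E[θ | data] = 12.2/(12.2+38.3) = 0.242.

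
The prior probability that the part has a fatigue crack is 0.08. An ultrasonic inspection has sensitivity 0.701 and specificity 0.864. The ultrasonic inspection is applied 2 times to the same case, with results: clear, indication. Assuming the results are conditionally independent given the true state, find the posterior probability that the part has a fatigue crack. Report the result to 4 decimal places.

Posterior P(H) ≈ 0.1343

Let H be the event that the part has a fatigue crack; start with P(H) = 0.08. P('indication'|H) = 0.701, P('indication'|¬H) = 0.136.
Update on result 1 ('clear'): P(H) ← 0.299·0.0800 / (0.299·0.0800 + 0.864·0.9200) = 0.023920/0.81880 = 0.0292.
Update on result 2 ('indication'): P(H) ← 0.701·0.0292 / (0.701·0.0292 + 0.136·0.9708) = 0.020479/0.15251 = 0.1343.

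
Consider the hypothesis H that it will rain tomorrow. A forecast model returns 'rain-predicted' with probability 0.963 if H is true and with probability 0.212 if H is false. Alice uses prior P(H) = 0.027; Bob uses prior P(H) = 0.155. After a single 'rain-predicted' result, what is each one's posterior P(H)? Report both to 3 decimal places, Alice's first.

Alice: 0.112; Bob: 0.455

The likelihood ratio for a 'rain-predicted' result is 0.963/0.212 = 4.5425.
Alice: prior odds 0.027/0.973 = 0.027749; posterior odds 0.12605; posterior probability 0.112.
Bob: prior odds 0.155/0.845 = 0.18343; posterior odds 0.83323; posterior probability 0.455.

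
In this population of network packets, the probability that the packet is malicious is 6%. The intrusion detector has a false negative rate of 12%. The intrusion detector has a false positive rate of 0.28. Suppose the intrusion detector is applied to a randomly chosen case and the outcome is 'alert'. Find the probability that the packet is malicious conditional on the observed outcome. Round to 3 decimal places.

Let H be the event that the packet is malicious. P(H) = 0.06, so P(¬H) = 0.94. With E the 'alert' result, P(E|H) = 0.88 and P(E|¬H) = 0.28.
P(E) = 0.88·0.06 + 0.28·0.94 = 0.052800 + 0.26320 = 0.31600.
By Bayes' theorem, P(H|E) = 0.052800 / 0.31600 = 0.167.

P(H | E) ≈ 0.167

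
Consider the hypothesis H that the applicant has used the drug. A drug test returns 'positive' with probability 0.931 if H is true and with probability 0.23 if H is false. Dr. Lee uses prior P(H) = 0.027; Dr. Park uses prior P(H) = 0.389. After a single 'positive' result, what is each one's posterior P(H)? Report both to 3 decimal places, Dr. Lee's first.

P('+'|H) = 0.931, P('+'|¬H) = 0.23.
Dr. Lee: numerator 0.931·0.027 = 0.025137; evidence = 0.025137+0.23·0.973 = 0.24893; posterior = 0.101.
Dr. Park: numerator 0.931·0.389 = 0.36216; evidence = 0.36216+0.23·0.611 = 0.50269; posterior = 0.720.

Dr. Lee: 0.101; Dr. Park: 0.720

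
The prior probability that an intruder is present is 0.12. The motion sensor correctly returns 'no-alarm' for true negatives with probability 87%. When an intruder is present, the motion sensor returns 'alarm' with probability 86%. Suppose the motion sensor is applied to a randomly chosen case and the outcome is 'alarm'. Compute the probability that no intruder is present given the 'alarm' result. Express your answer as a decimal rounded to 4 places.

P(¬H | E) ≈ 0.5257

Write H for 'an intruder is present'. Prior odds H:¬H = 0.12/0.88 = 0.13636. For the 'alarm' outcome, the likelihood ratio is 0.86/0.13 = 6.6154.
Posterior odds = 0.13636 × 6.6154 = 0.90210, so P(H|E) = 0.90210/(1+0.90210) = 0.4743. Then P(¬H|E) = 1 − 0.4743 = 0.5257.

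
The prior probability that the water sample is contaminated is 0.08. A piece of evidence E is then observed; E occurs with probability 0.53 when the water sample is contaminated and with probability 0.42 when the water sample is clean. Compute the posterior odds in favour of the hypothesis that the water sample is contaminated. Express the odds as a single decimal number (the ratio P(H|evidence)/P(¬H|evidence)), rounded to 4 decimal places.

Posterior odds ≈ 0.1097

Prior odds = 0.08/(1−0.08) = 0.086957. In log-odds, ln(0.086957) = -2.4423.
Add log likelihood ratio: ln(1.2619) = 0.23262.
Posterior log-odds = -2.2097, so posterior odds = exp(-2.2097) = 0.10973.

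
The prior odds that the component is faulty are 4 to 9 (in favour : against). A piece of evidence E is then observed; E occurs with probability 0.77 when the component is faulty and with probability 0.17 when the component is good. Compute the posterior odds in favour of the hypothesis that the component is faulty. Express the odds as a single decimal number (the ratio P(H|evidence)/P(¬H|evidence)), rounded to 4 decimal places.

Posterior odds ≈ 2.0131

Prior odds = 4/9 = 0.44444.
Likelihood ratio for E = 0.77/0.17 = 4.5294.
Posterior odds = prior odds × LR = 2.0131.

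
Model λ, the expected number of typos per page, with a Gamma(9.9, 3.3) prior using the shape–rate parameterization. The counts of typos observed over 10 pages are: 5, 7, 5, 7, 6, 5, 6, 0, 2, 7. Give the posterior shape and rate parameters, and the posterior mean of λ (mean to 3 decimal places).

The Poisson likelihood adds the total count to the shape and the number of exposure periods to the rate. Here ∑xᵢ = 50 and n = 10, so shape 9.9→59.9 and rate 3.3→13.3.
Posterior mean = shape/rate = 59.9/13.3 = 4.504.

Posterior: Gamma(shape=59.9, rate=13.3); mean ≈ 4.504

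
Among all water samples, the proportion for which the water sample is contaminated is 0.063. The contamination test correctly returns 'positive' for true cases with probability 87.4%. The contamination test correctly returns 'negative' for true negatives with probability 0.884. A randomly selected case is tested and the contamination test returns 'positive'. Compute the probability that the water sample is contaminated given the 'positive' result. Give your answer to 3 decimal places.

Let H be the event that the water sample is contaminated. P(H) = 0.063, so P(¬H) = 0.937. With E the 'positive' result, P(E|H) = 0.874 and P(E|¬H) = 0.116.
P(E) = 0.874·0.063 + 0.116·0.937 = 0.055062 + 0.10869 = 0.16375.
By Bayes' theorem, P(H|E) = 0.055062 / 0.16375 = 0.336.

P(H | E) ≈ 0.336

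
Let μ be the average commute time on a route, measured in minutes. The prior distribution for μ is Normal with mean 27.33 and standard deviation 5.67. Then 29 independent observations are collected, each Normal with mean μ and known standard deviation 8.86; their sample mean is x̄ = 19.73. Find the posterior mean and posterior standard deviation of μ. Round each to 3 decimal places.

With known σ, the Normal prior is conjugate. Weight on the data is w = (n/σ²)/(n/σ² + 1/τ₀²) = 0.369429/(0.369429+0.0311053) = 0.92234.
Posterior mean = w·x̄ + (1−w)·μ₀ = 0.92234·19.73 + 0.077660·27.33 = 20.320. Posterior variance = 1/(0.369429+0.0311053) = 2.49667, so SD = 1.580.

Posterior mean ≈ 20.320; posterior SD ≈ 1.580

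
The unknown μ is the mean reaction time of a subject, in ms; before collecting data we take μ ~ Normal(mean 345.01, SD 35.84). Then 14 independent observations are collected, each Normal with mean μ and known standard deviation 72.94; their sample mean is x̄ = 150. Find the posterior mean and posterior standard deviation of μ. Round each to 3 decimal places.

Posterior mean ≈ 194.522; posterior SD ≈ 17.125

With known σ, the Normal prior is conjugate. Weight on the data is w = (n/σ²)/(n/σ² + 1/τ₀²) = 0.00263146/(0.00263146+0.00077851) = 0.77170.
Posterior mean = w·x̄ + (1−w)·μ₀ = 0.77170·150 + 0.22830·345.01 = 194.522. Posterior variance = 1/(0.00263146+0.00077851) = 293.258, so SD = 17.125.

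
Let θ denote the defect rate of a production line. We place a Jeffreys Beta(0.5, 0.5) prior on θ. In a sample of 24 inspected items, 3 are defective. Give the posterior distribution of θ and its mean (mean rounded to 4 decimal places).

Posterior: Beta(3.5, 21.5); mean ≈ 0.1400

Observing 3 successes and 21 failures updates Beta(0.5, 0.5) by adding the success and failure counts to the two shape parameters: α = 0.5+3 = 3.5, β = 0.5+21 = 21.5.
E[θ | data] = 3.5/(3.5+21.5) = 0.1400.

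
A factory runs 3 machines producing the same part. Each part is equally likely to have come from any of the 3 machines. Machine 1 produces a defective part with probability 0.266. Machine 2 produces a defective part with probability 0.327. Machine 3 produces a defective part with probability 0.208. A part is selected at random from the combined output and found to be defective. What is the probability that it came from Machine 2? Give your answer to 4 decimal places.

Posterior probability ≈ 0.4082

Tabulate prior·likelihood by source: [1] prior 0.333333, lik 0.266, product 0.08867; [2] prior 0.333333, lik 0.327, product 0.1090; [3] prior 0.333333, lik 0.208, product 0.06933.
Normalizing constant = 0.26700; the posterior for Machine 2 is its product over the sum, 0.1090/0.26700 = 0.4082.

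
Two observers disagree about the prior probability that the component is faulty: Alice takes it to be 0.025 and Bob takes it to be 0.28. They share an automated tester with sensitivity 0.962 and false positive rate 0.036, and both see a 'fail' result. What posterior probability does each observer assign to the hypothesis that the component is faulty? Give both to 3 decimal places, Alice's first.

Alice: 0.407; Bob: 0.912

P('+'|H) = 0.962, P('+'|¬H) = 0.036.
Alice: numerator 0.962·0.025 = 0.024050; evidence = 0.024050+0.036·0.975 = 0.059150; posterior = 0.407.
Bob: numerator 0.962·0.28 = 0.26936; evidence = 0.26936+0.036·0.72 = 0.29528; posterior = 0.912.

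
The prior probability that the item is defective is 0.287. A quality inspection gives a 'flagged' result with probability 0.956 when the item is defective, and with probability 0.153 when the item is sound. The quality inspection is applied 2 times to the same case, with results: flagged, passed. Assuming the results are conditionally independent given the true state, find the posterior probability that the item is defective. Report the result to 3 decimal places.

With H the event that the item is defective, the joint likelihood of the observed sequence is P(data|H) = 0.956·0.044 = 0.042064 and P(data|¬H) = 0.153·0.847 = 0.12959.
Bayes: P(H|data) = 0.287·0.042064 / (0.287·0.042064 + 0.713·0.12959) = 0.012072/0.10447 = 0.1156.

Posterior P(H) ≈ 0.116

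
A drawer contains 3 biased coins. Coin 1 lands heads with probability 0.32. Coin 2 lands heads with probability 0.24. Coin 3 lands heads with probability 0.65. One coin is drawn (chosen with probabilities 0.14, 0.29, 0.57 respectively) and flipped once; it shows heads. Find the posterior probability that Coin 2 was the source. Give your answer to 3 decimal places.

Posterior probability ≈ 0.144

Tabulate prior·likelihood by source: [1] prior 0.14, lik 0.32, product 0.04480; [2] prior 0.29, lik 0.24, product 0.06960; [3] prior 0.57, lik 0.65, product 0.3705.
Normalizing constant = 0.48490; the posterior for Coin 2 is its product over the sum, 0.06960/0.48490 = 0.144.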